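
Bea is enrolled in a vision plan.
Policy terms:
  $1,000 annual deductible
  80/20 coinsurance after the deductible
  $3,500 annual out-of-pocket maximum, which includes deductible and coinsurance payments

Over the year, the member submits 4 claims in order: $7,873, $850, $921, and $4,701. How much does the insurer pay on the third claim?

$736.80

#1 ($7,873): deductible takes $1,000, $6,873 remains; 20% of $6,873 = $1,374.60. Member pays $2,374.60; OOP now $2,374.60. Plan pays $7,873 − $2,374.60 = $5,498.40.
#2 ($850): 20% coinsurance on $850 = $170. Cost to member: $170. OOP to date $2,544.60. Insurer: $850 − $170 = $680.
#3 ($921): 20% coinsurance on $921 = $184.20. Member pays $184.20; OOP now $2,728.80. Plan pays $921 − $184.20 = $736.80.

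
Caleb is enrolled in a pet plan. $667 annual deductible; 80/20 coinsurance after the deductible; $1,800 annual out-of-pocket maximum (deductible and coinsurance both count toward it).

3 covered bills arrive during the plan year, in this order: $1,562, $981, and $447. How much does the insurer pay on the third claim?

Claim 1 — $1,562: $667 to deductible, leaving $895; owner's 20% is $179. Owner pays $846; OOP now $846. Plan pays $1,562 − $846 = $716.
Claim 2 — $981: deductible met; 20% of $981 = $196.20. Owner pays $196.20; OOP now $1,042.20. Insurer: $981 − $196.20 = $784.80.
Claim 3 — $447: deductible met; 20% of $447 = $89.40. Owner pays $89.40; OOP now $1,131.60. Insurer: $447 − $89.40 = $357.60.

$357.60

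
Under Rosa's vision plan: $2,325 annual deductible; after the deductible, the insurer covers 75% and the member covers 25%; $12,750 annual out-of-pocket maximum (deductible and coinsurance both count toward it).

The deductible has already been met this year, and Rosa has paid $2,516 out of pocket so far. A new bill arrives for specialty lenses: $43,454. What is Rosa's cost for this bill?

$10,234

The deductible is already satisfied, so the full bill goes to coinsurance.
Coinsurance: $43,454 × 25% = $10,863.50.
Year-to-date out-of-pocket would reach $2,516 + $10,863.50 = $13,379.50, above the $12,750 maximum, so the member pays only $12,750 − $2,516 = $10,234.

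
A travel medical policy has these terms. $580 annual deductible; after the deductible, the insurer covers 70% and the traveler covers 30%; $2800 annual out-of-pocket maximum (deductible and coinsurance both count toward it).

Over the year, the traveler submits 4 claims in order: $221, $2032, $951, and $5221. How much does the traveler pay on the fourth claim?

$1432.80

#1 ($221): fully absorbed by the deductible. Cost to traveler: $221. OOP to date $221.
#2 ($2032): $359 finishes the deductible; $1673 goes to coinsurance; 30% of $1673 = $501.90. Traveler owes $860.90 (running OOP $1081.90).
#3 ($951): deductible met; 30% of $951 = $285.30. Traveler pays $285.30; OOP now $1367.20.
#4 ($5221): deductible already satisfied, so traveler's share is 30% × $5221 = $1566.30. OOP would hit $2933.50 > $2800, so the cap limits the traveler to $2800 − $1367.20 = $1432.80.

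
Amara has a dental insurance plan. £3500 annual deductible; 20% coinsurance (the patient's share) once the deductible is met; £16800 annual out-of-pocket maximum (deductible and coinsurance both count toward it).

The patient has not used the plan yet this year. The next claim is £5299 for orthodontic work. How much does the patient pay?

£3859.80

The full £3500 deductible is still open; £3500 of this bill applies to it.
After the £3500 deductible portion, £5299 − £3500 = £1799 is subject to coinsurance.
Patient's 20% share of £1799 is £359.80.
Patient responsibility before any cap: £3500 + £359.80 = £3859.80.
Total out-of-pocket so far would be £0 + £3859.80 = £3859.80, below the £16800 cap — no reduction.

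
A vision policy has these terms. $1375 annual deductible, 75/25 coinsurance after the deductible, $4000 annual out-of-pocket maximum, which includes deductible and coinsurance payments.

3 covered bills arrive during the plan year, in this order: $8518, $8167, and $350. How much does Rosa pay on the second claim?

Claim 1 — $8518: $1375 finishes the deductible; $7143 goes to coinsurance; member's 25% is $1785.75. Member owes $3160.75 (running OOP $3160.75).
Claim 2 — $8167: deductible met; 25% of $8167 = $2041.75. OOP would hit $5202.50 > $4000, so the cap limits the member to $4000 − $3160.75 = $839.25.

$839.25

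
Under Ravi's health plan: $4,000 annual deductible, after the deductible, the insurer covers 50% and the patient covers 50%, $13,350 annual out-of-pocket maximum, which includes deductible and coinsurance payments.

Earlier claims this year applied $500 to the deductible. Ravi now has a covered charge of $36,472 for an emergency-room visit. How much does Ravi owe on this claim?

$12,850

Remaining deductible: $4,000 − $500 = $3,500.
That leaves $36,472 − $3,500 = $32,972 for coinsurance.
Coinsurance: $32,972 × 50% = $16,486.
That puts the patient's cost at $3,500 + $16,486 = $19,986 before any cap.
Adding $19,986 to the $500 already spent would give $20,486, which exceeds the $13,350 cap; the patient pays just $13,350 − $500 = $12,850.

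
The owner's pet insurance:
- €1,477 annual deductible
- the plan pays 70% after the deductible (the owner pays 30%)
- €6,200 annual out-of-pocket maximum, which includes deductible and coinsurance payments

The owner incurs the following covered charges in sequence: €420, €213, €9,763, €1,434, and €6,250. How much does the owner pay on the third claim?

€3,519.70

Bill 1, €420: fully absorbed by the deductible. Owner owes €420 (running OOP €420).
Bill 2, €213: entire amount goes to the deductible. Owner owes €213 (running OOP €633).
Bill 3, €9,763: €844 finishes the deductible; €8,919 goes to coinsurance; owner's 30% is €2,675.70. Owner pays €3,519.70; OOP now €4,152.70.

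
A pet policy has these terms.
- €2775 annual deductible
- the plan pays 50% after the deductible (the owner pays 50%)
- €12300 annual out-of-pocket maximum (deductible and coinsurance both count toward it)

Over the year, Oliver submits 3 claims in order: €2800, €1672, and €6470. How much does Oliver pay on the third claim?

Claim 1 — €2800: €2775 to deductible, leaving €25; 50% of €25 = €12.50. Owner pays €2787.50; OOP now €2787.50.
Claim 2 — €1672: 50% coinsurance on €1672 = €836. Cost to owner: €836. OOP to date €3623.50.
Claim 3 — €6470: deductible met; 50% of €6470 = €3235. Cost to owner: €3235. OOP to date €6858.50.

€3235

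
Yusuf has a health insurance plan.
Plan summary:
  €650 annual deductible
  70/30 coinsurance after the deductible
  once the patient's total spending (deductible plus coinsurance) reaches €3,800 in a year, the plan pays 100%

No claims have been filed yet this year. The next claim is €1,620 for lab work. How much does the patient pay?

€941

Nothing has been paid toward the €650 deductible, so the first €650 of this charge is applied there.
After the €650 deductible portion, €1,620 − €650 = €970 is subject to coinsurance.
Patient's 30% share of €970 is €291.
That puts the patient's cost at €650 + €291 = €941 before any cap.
Year-to-date out-of-pocket becomes €0 + €941 = €941, still under the €3,800 maximum, so no cap applies.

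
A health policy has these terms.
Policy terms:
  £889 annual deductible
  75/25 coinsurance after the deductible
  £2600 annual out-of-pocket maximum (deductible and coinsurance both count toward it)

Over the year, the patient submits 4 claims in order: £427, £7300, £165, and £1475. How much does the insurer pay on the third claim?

Bill 1, £427: all of it applies to the deductible. Cost to patient: £427. OOP to date £427. Plan pays £427 − £427 = £0.
Bill 2, £7300: £462 finishes the deductible; £6838 goes to coinsurance; coinsurance £6838 × 25% = £1709.50. Cost to patient: £2171.50. OOP to date £2598.50. Plan pays £7300 − £2171.50 = £5128.50.
Bill 3, £165: 25% coinsurance on £165 = £41.25. Adding that to £2598.50 gives £2639.75, past the £2600 cap; patient pays only £2600 − £2598.50 = £1.50. Insurer: £165 − £1.50 = £163.50.

£163.50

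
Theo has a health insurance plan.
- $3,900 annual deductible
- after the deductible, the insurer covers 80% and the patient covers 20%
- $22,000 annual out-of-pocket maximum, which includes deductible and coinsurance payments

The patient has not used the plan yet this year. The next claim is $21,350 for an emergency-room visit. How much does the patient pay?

$7,390

Deductible not yet touched, so the first $3,900 of the bill goes to the deductible.
After the $3,900 deductible portion, $21,350 − $3,900 = $17,450 is subject to coinsurance.
Patient's 20% share of $17,450 is $3,490.
So the patient owes $3,900 + $3,490 = $7,390 before any cap.
Cumulative spending $0 + $7,390 = $7,390 stays under the $22,000 maximum.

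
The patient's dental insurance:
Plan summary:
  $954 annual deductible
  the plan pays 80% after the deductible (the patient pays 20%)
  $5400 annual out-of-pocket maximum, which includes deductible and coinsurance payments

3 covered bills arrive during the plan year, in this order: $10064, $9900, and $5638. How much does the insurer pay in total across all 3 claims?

Claim 1 ($10064): $954 finishes the deductible; $9110 goes to coinsurance; patient's 20% is $1822. Patient pays $2776; OOP now $2776. Insurer: $10064 − $2776 = $7288.
Claim 2 ($9900): deductible met; 20% of $9900 = $1980. Patient pays $1980; OOP now $4756. Plan pays $9900 − $1980 = $7920.
Claim 3 ($5638): deductible met; 20% of $5638 = $1127.60. OOP would hit $5883.60 > $5400, so the cap limits the patient to $5400 − $4756 = $644. Insurer: $5638 − $644 = $4994.
Insurer total: $7288 + $7920 + $4994 = $20202.

$20202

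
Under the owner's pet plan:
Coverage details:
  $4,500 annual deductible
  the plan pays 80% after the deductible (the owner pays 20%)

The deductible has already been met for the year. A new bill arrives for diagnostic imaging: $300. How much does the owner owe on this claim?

The deductible is already satisfied, so the full bill goes to coinsurance.
20% of $300 = $60 falls to the owner.

$60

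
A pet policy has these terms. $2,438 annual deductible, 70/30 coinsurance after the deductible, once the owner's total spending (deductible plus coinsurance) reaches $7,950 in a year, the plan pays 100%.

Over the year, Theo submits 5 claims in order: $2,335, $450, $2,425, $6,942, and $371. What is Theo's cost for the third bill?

$727.50

Claim 1 ($2,335): fully absorbed by the deductible. Owner owes $2,335 (running OOP $2,335).
Claim 2 ($450): $103 to deductible, leaving $347; 30% of $347 = $104.10. Owner pays $207.10; OOP now $2,542.10.
Claim 3 ($2,425): deductible met; 30% of $2,425 = $727.50. Cost to owner: $727.50. OOP to date $3,269.60.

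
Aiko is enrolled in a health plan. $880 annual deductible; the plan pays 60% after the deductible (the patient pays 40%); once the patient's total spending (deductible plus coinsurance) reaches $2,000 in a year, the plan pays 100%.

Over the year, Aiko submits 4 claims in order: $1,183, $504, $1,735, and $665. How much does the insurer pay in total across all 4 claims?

#1 ($1,183): deductible takes $880, $303 remains; patient's 40% is $121.20. Cost to patient: $1,001.20. OOP to date $1,001.20. Insurer: $1,183 − $1,001.20 = $181.80.
#2 ($504): deductible already satisfied, so patient's share is 40% × $504 = $201.60. Patient pays $201.60; OOP now $1,202.80. Plan pays $504 − $201.60 = $302.40.
#3 ($1,735): 40% coinsurance on $1,735 = $694. Patient pays $694; OOP now $1,896.80. Insurer: $1,735 − $694 = $1,041.
#4 ($665): 40% coinsurance on $665 = $266. OOP would hit $2,162.80 > $2,000, so the cap limits the patient to $2,000 − $1,896.80 = $103.20. Insurer: $665 − $103.20 = $561.80.
Insurer total = bills − patient's total = $4,087 − $2,000 = $2,087.

$2,087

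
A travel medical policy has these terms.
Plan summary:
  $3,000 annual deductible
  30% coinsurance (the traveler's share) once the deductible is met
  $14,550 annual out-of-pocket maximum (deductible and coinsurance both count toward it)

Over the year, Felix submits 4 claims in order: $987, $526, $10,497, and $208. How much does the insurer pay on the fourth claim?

$145.60

Bill 1, $987: fully absorbed by the deductible. Traveler owes $987 (running OOP $987). Plan pays $987 − $987 = $0.
Bill 2, $526: fully absorbed by the deductible. Traveler pays $526; OOP now $1,513. Insurer: $526 − $526 = $0.
Bill 3, $10,497: $1,487 to deductible, leaving $9,010; traveler's 30% is $2,703. Cost to traveler: $4,190. OOP to date $5,703. Plan pays $10,497 − $4,190 = $6,307.
Bill 4, $208: 30% coinsurance on $208 = $62.40. Traveler pays $62.40; OOP now $5,765.40. Plan pays $208 − $62.40 = $145.60.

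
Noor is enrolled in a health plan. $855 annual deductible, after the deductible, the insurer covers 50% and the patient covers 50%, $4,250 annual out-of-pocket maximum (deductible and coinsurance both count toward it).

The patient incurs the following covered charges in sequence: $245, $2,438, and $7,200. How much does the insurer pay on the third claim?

Claim 1 ($245): fully absorbed by the deductible. Patient owes $245 (running OOP $245). Insurer: $245 − $245 = $0.
Claim 2 ($2,438): $610 finishes the deductible; $1,828 goes to coinsurance; 50% of $1,828 = $914. Patient pays $1,524; OOP now $1,769. Plan pays $2,438 − $1,524 = $914.
Claim 3 ($7,200): deductible met; 50% of $7,200 = $3,600. Adding that to $1,769 gives $5,369, past the $4,250 cap; patient pays only $4,250 − $1,769 = $2,481. Insurer: $7,200 − $2,481 = $4,719.

$4,719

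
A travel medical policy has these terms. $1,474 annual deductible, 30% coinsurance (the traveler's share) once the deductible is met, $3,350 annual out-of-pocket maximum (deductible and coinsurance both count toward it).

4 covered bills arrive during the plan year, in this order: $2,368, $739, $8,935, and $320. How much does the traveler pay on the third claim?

$1,386.10

Bill 1, $2,368: $1,474 finishes the deductible; $894 goes to coinsurance; traveler's 30% is $268.20. Traveler pays $1,742.20; OOP now $1,742.20.
Bill 2, $739: deductible already satisfied, so traveler's share is 30% × $739 = $221.70. Traveler owes $221.70 (running OOP $1,963.90).
Bill 3, $8,935: deductible already satisfied, so traveler's share is 30% × $8,935 = $2,680.50. That would push OOP to $4,644.40, over the $3,350 cap, so traveler pays $3,350 − $1,963.90 = $1,386.10.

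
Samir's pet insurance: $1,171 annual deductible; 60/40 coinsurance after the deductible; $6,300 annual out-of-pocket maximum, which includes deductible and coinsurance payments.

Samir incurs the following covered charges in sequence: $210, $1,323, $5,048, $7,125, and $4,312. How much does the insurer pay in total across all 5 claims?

Bill 1, $210: all of it applies to the deductible. Owner pays $210; OOP now $210. Insurer: $210 − $210 = $0.
Bill 2, $1,323: $961 to deductible, leaving $362; owner's 40% is $144.80. Owner pays $1,105.80; OOP now $1,315.80. Plan pays $1,323 − $1,105.80 = $217.20.
Bill 3, $5,048: deductible met; 40% of $5,048 = $2,019.20. Cost to owner: $2,019.20. OOP to date $3,335. Insurer: $5,048 − $2,019.20 = $3,028.80.
Bill 4, $7,125: 40% coinsurance on $7,125 = $2,850. Owner pays $2,850; OOP now $6,185. Insurer: $7,125 − $2,850 = $4,275.
Bill 5, $4,312: deductible met; 40% of $4,312 = $1,724.80. Adding that to $6,185 gives $7,909.80, past the $6,300 cap; owner pays only $6,300 − $6,185 = $115. Insurer: $4,312 − $115 = $4,197.
Insurer total: $0 + $217.20 + $3,028.80 + $4,275 + $4,197 = $11,718.

$11,718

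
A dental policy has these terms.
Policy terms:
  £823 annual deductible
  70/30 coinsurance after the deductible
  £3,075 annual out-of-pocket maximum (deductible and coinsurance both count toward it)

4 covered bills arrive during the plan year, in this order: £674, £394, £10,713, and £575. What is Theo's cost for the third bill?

£2,178.50

#1 (£674): fully absorbed by the deductible. Cost to patient: £674. OOP to date £674.
#2 (£394): £149 to deductible, leaving £245; coinsurance £245 × 30% = £73.50. Cost to patient: £222.50. OOP to date £896.50.
#3 (£10,713): 30% coinsurance on £10,713 = £3,213.90. OOP would hit £4,110.40 > £3,075, so the cap limits the patient to £3,075 − £896.50 = £2,178.50.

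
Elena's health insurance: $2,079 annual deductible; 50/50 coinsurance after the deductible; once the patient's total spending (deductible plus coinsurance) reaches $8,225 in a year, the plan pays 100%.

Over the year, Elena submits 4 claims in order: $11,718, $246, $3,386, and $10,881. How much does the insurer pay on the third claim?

$2,182.50

Bill 1, $11,718: $2,079 finishes the deductible; $9,639 goes to coinsurance; patient's 50% is $4,819.50. Cost to patient: $6,898.50. OOP to date $6,898.50. Insurer: $11,718 − $6,898.50 = $4,819.50.
Bill 2, $246: deductible met; 50% of $246 = $123. Patient pays $123; OOP now $7,021.50. Insurer: $246 − $123 = $123.
Bill 3, $3,386: deductible met; 50% of $3,386 = $1,693. OOP would hit $8,714.50 > $8,225, so the cap limits the patient to $8,225 − $7,021.50 = $1,203.50. Insurer: $3,386 − $1,203.50 = $2,182.50.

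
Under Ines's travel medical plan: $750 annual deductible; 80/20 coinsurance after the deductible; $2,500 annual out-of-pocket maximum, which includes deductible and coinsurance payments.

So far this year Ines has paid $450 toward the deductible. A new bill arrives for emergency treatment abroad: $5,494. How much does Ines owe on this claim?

$1,338.80

$450 of the $750 deductible is already met, leaving $300.
The remaining $5,194 (= $5,494 − $300) moves to coinsurance.
20% of $5,194 = $1,038.80 falls to the traveler.
That puts the traveler's cost at $300 + $1,038.80 = $1,338.80 before any cap.
Year-to-date out-of-pocket becomes $450 + $1,338.80 = $1,788.80, still under the $2,500 maximum, so no cap applies.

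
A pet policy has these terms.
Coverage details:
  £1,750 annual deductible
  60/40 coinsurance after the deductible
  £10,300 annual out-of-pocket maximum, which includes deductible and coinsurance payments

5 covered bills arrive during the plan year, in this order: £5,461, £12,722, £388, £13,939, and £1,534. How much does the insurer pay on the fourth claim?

Claim 1 (£5,461): deductible takes £1,750, £3,711 remains; owner's 40% is £1,484.40. Owner pays £3,234.40; OOP now £3,234.40. Insurer: £5,461 − £3,234.40 = £2,226.60.
Claim 2 (£12,722): 40% coinsurance on £12,722 = £5,088.80. Owner pays £5,088.80; OOP now £8,323.20. Insurer: £12,722 − £5,088.80 = £7,633.20.
Claim 3 (£388): deductible met; 40% of £388 = £155.20. Cost to owner: £155.20. OOP to date £8,478.40. Insurer: £388 − £155.20 = £232.80.
Claim 4 (£13,939): deductible already satisfied, so owner's share is 40% × £13,939 = £5,575.60. Adding that to £8,478.40 gives £14,054, past the £10,300 cap; owner pays only £10,300 − £8,478.40 = £1,821.60. Plan pays £13,939 − £1,821.60 = £12,117.40.

£12,117.40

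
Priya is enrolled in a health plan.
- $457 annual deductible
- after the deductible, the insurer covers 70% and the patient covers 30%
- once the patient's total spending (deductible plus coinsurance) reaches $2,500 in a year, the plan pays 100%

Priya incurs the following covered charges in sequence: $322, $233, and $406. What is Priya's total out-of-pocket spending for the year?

$608.20

Bill 1, $322: entire amount goes to the deductible. Cost to patient: $322. OOP to date $322.
Bill 2, $233: $135 finishes the deductible; $98 goes to coinsurance; 30% of $98 = $29.40. Patient owes $164.40 (running OOP $486.40).
Bill 3, $406: deductible met; 30% of $406 = $121.80. Patient owes $121.80 (running OOP $608.20).
Summing the patient's payments: $322 + $164.40 + $121.80 = $608.20.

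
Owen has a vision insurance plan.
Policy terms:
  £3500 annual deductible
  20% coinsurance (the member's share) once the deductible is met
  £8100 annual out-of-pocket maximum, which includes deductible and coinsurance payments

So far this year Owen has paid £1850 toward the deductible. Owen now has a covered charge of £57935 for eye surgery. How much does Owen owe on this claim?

£6250

£1850 of the £3500 deductible is already met, leaving £1650.
That leaves £57935 − £1650 = £56285 for coinsurance.
Coinsurance: £56285 × 20% = £11257.
So the member owes £1650 + £11257 = £12907 before any cap.
Adding £12907 to the £1850 already spent would give £14757, which exceeds the £8100 cap; the member pays just £8100 − £1850 = £6250.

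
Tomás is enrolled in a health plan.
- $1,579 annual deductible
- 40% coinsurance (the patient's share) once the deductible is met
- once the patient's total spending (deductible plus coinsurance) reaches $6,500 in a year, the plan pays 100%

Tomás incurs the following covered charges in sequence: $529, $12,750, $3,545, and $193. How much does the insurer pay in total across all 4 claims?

$10,517

Claim 1 — $529: all of it applies to the deductible. Patient owes $529 (running OOP $529). Plan pays $529 − $529 = $0.
Claim 2 — $12,750: deductible takes $1,050, $11,700 remains; 40% of $11,700 = $4,680. Patient owes $5,730 (running OOP $6,259). Insurer: $12,750 − $5,730 = $7,020.
Claim 3 — $3,545: deductible already satisfied, so patient's share is 40% × $3,545 = $1,418. OOP would hit $7,677 > $6,500, so the cap limits the patient to $6,500 − $6,259 = $241. Plan pays $3,545 − $241 = $3,304.
Claim 4 — $193: deductible already satisfied, so patient's share is 40% × $193 = $77.20. That would push OOP to $6,577.20, over the $6,500 cap, so patient pays $6,500 − $6,500 = $0. Insurer: $193 − $0 = $193.
Insurer total = bills − patient's total = $17,017 − $6,500 = $10,517.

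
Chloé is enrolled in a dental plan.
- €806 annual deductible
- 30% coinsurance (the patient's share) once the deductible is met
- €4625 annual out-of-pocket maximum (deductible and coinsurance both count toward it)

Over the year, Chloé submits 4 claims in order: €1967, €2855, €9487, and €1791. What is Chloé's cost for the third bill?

#1 (€1967): €806 to deductible, leaving €1161; patient's 30% is €348.30. Patient pays €1154.30; OOP now €1154.30.
#2 (€2855): 30% coinsurance on €2855 = €856.50. Cost to patient: €856.50. OOP to date €2010.80.
#3 (€9487): 30% coinsurance on €9487 = €2846.10. Adding that to €2010.80 gives €4856.90, past the €4625 cap; patient pays only €4625 − €2010.80 = €2614.20.

€2614.20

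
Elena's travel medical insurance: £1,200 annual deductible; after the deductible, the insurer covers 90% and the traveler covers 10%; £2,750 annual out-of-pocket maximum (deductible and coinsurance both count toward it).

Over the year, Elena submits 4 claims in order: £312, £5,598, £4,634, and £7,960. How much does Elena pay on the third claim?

£463.40

Bill 1, £312: all of it applies to the deductible. Cost to traveler: £312. OOP to date £312.
Bill 2, £5,598: £888 finishes the deductible; £4,710 goes to coinsurance; traveler's 10% is £471. Cost to traveler: £1,359. OOP to date £1,671.
Bill 3, £4,634: deductible already satisfied, so traveler's share is 10% × £4,634 = £463.40. Cost to traveler: £463.40. OOP to date £2,134.40.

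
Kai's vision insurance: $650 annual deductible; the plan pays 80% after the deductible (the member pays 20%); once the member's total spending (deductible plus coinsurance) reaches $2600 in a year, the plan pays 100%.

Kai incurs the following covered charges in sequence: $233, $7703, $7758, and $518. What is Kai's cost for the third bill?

Claim 1 — $233: all of it applies to the deductible. Member pays $233; OOP now $233.
Claim 2 — $7703: $417 to deductible, leaving $7286; member's 20% is $1457.20. Cost to member: $1874.20. OOP to date $2107.20.
Claim 3 — $7758: deductible met; 20% of $7758 = $1551.60. Adding that to $2107.20 gives $3658.80, past the $2600 cap; member pays only $2600 − $2107.20 = $492.80.

$492.80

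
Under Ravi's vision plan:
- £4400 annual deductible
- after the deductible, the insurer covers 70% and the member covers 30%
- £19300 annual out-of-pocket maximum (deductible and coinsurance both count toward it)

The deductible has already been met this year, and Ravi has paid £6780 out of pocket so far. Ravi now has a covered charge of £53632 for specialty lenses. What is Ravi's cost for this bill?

The deductible is already satisfied, so the full bill goes to coinsurance.
Member's 30% share of £53632 is £16089.60.
Adding £16089.60 to the £6780 already spent would give £22869.60, which exceeds the £19300 cap; the member pays just £19300 − £6780 = £12520.

£12520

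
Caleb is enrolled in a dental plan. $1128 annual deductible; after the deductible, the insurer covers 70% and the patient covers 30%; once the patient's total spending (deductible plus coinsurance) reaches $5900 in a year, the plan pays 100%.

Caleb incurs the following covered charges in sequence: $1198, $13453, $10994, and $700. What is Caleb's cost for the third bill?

$715.10

Claim 1 ($1198): $1128 finishes the deductible; $70 goes to coinsurance; coinsurance $70 × 30% = $21. Patient owes $1149 (running OOP $1149).
Claim 2 ($13453): deductible already satisfied, so patient's share is 30% × $13453 = $4035.90. Cost to patient: $4035.90. OOP to date $5184.90.
Claim 3 ($10994): deductible already satisfied, so patient's share is 30% × $10994 = $3298.20. Adding that to $5184.90 gives $8483.10, past the $5900 cap; patient pays only $5900 − $5184.90 = $715.10.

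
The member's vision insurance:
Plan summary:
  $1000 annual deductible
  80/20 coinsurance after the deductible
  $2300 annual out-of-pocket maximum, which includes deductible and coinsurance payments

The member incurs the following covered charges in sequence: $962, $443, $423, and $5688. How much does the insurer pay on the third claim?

$338.40

Bill 1, $962: entire amount goes to the deductible. Member owes $962 (running OOP $962). Insurer: $962 − $962 = $0.
Bill 2, $443: deductible takes $38, $405 remains; member's 20% is $81. Member pays $119; OOP now $1081. Insurer: $443 − $119 = $324.
Bill 3, $423: deductible met; 20% of $423 = $84.60. Member pays $84.60; OOP now $1165.60. Plan pays $423 − $84.60 = $338.40.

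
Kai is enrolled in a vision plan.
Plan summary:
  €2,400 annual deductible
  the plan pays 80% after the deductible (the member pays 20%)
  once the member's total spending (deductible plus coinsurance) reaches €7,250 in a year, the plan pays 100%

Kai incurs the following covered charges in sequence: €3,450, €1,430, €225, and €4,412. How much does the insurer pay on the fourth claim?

€3,529.60

#1 (€3,450): €2,400 finishes the deductible; €1,050 goes to coinsurance; member's 20% is €210. Cost to member: €2,610. OOP to date €2,610. Plan pays €3,450 − €2,610 = €840.
#2 (€1,430): deductible already satisfied, so member's share is 20% × €1,430 = €286. Member pays €286; OOP now €2,896. Plan pays €1,430 − €286 = €1,144.
#3 (€225): 20% coinsurance on €225 = €45. Cost to member: €45. OOP to date €2,941. Insurer: €225 − €45 = €180.
#4 (€4,412): deductible met; 20% of €4,412 = €882.40. Cost to member: €882.40. OOP to date €3,823.40. Plan pays €4,412 − €882.40 = €3,529.60.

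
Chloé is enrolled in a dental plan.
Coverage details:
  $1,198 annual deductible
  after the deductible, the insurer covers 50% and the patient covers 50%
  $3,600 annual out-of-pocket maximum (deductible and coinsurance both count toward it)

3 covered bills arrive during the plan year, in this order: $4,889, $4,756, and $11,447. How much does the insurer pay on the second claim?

#1 ($4,889): $1,198 finishes the deductible; $3,691 goes to coinsurance; patient's 50% is $1,845.50. Patient pays $3,043.50; OOP now $3,043.50. Plan pays $4,889 − $3,043.50 = $1,845.50.
#2 ($4,756): deductible already satisfied, so patient's share is 50% × $4,756 = $2,378. That would push OOP to $5,421.50, over the $3,600 cap, so patient pays $3,600 − $3,043.50 = $556.50. Plan pays $4,756 − $556.50 = $4,199.50.

$4,199.50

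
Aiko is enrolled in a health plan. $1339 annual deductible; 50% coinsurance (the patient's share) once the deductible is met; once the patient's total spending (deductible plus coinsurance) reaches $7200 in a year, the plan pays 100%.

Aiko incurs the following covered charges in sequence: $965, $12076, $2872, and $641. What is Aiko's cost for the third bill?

#1 ($965): fully absorbed by the deductible. Patient owes $965 (running OOP $965).
#2 ($12076): deductible takes $374, $11702 remains; patient's 50% is $5851. Cost to patient: $6225. OOP to date $7190.
#3 ($2872): deductible met; 50% of $2872 = $1436. OOP would hit $8626 > $7200, so the cap limits the patient to $7200 − $7190 = $10.

$10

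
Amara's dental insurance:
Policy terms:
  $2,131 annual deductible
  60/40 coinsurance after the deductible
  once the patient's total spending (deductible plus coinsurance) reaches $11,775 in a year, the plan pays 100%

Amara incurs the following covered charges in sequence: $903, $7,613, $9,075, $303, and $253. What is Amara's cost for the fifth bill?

Claim 1 ($903): fully absorbed by the deductible. Patient owes $903 (running OOP $903).
Claim 2 ($7,613): $1,228 finishes the deductible; $6,385 goes to coinsurance; 40% of $6,385 = $2,554. Patient pays $3,782; OOP now $4,685.
Claim 3 ($9,075): deductible already satisfied, so patient's share is 40% × $9,075 = $3,630. Patient owes $3,630 (running OOP $8,315).
Claim 4 ($303): deductible met; 40% of $303 = $121.20. Patient pays $121.20; OOP now $8,436.20.
Claim 5 ($253): deductible met; 40% of $253 = $101.20. Cost to patient: $101.20. OOP to date $8,537.40.

$101.20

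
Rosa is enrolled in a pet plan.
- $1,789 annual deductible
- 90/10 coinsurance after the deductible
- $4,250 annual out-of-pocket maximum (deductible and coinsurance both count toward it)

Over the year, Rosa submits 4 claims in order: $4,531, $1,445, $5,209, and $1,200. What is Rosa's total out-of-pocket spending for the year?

Claim 1 — $4,531: deductible takes $1,789, $2,742 remains; 10% of $2,742 = $274.20. Owner owes $2,063.20 (running OOP $2,063.20).
Claim 2 — $1,445: deductible already satisfied, so owner's share is 10% × $1,445 = $144.50. Owner owes $144.50 (running OOP $2,207.70).
Claim 3 — $5,209: deductible already satisfied, so owner's share is 10% × $5,209 = $520.90. Cost to owner: $520.90. OOP to date $2,728.60.
Claim 4 — $1,200: deductible met; 10% of $1,200 = $120. Owner owes $120 (running OOP $2,848.60).
Total paid by the owner: $2,063.20 + $144.50 + $520.90 + $120 = $2,848.60.

$2,848.60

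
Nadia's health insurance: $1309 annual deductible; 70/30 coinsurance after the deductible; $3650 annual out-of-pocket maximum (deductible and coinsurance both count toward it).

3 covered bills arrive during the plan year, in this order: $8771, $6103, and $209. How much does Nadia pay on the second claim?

$102.40

Bill 1, $8771: $1309 finishes the deductible; $7462 goes to coinsurance; 30% of $7462 = $2238.60. Cost to patient: $3547.60. OOP to date $3547.60.
Bill 2, $6103: deductible met; 30% of $6103 = $1830.90. Adding that to $3547.60 gives $5378.50, past the $3650 cap; patient pays only $3650 − $3547.60 = $102.40.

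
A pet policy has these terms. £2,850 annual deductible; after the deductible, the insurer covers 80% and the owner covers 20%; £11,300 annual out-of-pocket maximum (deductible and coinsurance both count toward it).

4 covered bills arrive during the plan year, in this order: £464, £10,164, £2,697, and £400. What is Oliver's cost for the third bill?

Claim 1 — £464: all of it applies to the deductible. Owner pays £464; OOP now £464.
Claim 2 — £10,164: deductible takes £2,386, £7,778 remains; 20% of £7,778 = £1,555.60. Owner pays £3,941.60; OOP now £4,405.60.
Claim 3 — £2,697: 20% coinsurance on £2,697 = £539.40. Owner pays £539.40; OOP now £4,945.

£539.40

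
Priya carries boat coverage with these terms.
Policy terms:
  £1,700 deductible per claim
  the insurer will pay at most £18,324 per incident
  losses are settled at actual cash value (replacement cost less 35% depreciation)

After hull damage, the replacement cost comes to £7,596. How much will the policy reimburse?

Actual cash value after 35% depreciation: £7,596 × 65% = £4,937.40.
Subtract the deductible: £4,937.40 − £1,700 = £3,237.40.
£3,237.40 ≤ £18,324, so the limit doesn't bind; insurer pays £3,237.40.

£3,237.40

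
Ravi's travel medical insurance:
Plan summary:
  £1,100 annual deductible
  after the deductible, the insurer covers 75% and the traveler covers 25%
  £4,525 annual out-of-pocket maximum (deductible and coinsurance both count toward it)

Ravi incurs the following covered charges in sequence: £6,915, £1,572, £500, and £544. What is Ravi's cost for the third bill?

Claim 1 — £6,915: £1,100 finishes the deductible; £5,815 goes to coinsurance; coinsurance £5,815 × 25% = £1,453.75. Traveler owes £2,553.75 (running OOP £2,553.75).
Claim 2 — £1,572: deductible met; 25% of £1,572 = £393. Traveler owes £393 (running OOP £2,946.75).
Claim 3 — £500: 25% coinsurance on £500 = £125. Traveler owes £125 (running OOP £3,071.75).

£125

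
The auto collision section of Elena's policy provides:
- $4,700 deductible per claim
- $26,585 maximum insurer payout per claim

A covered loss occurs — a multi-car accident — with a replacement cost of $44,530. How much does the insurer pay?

$26,585

Less the $4,700 deductible: $44,530 − $4,700 = $39,830.
Since $39,830 > $26,585, the payout is capped at $26,585.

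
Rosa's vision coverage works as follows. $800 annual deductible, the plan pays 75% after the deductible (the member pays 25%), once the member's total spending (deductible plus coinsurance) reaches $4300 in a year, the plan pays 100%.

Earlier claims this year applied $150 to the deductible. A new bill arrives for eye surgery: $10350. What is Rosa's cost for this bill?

$3075

Remaining deductible: $800 − $150 = $650.
After the $650 deductible portion, $10350 − $650 = $9700 is subject to coinsurance.
Member's 25% share of $9700 is $2425.
Member responsibility before any cap: $650 + $2425 = $3075.
Year-to-date out-of-pocket becomes $150 + $3075 = $3225, still under the $4300 maximum, so no cap applies.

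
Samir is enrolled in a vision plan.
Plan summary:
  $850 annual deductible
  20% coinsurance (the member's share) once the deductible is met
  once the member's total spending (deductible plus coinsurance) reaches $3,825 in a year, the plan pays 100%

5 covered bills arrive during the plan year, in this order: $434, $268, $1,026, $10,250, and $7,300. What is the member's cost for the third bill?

$323.60

Claim 1 — $434: all of it applies to the deductible. Member pays $434; OOP now $434.
Claim 2 — $268: fully absorbed by the deductible. Member owes $268 (running OOP $702).
Claim 3 — $1,026: $148 finishes the deductible; $878 goes to coinsurance; member's 20% is $175.60. Member pays $323.60; OOP now $1,025.60.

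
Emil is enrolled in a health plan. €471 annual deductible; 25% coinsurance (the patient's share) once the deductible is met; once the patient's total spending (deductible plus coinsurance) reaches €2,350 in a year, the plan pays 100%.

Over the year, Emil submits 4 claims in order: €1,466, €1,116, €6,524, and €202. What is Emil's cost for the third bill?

Claim 1 (€1,466): deductible takes €471, €995 remains; 25% of €995 = €248.75. Cost to patient: €719.75. OOP to date €719.75.
Claim 2 (€1,116): 25% coinsurance on €1,116 = €279. Patient owes €279 (running OOP €998.75).
Claim 3 (€6,524): deductible already satisfied, so patient's share is 25% × €6,524 = €1,631. Adding that to €998.75 gives €2,629.75, past the €2,350 cap; patient pays only €2,350 − €998.75 = €1,351.25.

€1,351.25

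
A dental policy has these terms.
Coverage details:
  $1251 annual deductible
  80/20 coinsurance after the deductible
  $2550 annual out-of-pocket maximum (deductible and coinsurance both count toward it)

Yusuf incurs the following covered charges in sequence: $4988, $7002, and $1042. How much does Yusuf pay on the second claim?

$551.60

#1 ($4988): $1251 to deductible, leaving $3737; patient's 20% is $747.40. Patient owes $1998.40 (running OOP $1998.40).
#2 ($7002): deductible met; 20% of $7002 = $1400.40. That would push OOP to $3398.80, over the $2550 cap, so patient pays $2550 − $1998.40 = $551.60.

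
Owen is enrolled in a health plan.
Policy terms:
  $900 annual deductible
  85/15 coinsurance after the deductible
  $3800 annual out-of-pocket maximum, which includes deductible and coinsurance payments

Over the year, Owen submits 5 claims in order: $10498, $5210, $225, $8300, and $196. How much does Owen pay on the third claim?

$33.75

#1 ($10498): $900 to deductible, leaving $9598; coinsurance $9598 × 15% = $1439.70. Cost to patient: $2339.70. OOP to date $2339.70.
#2 ($5210): deductible met; 15% of $5210 = $781.50. Cost to patient: $781.50. OOP to date $3121.20.
#3 ($225): deductible met; 15% of $225 = $33.75. Patient pays $33.75; OOP now $3154.95.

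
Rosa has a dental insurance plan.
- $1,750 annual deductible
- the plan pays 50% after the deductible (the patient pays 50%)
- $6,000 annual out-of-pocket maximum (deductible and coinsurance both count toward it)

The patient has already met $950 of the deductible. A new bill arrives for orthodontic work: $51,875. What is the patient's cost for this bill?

$950 of the $1,750 deductible is already met, leaving $800.
The remaining $51,075 (= $51,875 − $800) moves to coinsurance.
Coinsurance: $51,075 × 50% = $25,537.50.
That puts the patient's cost at $800 + $25,537.50 = $26,337.50 before any cap.
That would bring total out-of-pocket to $27,287.50, past the $6,000 cap. The patient is capped at $6,000 − $950 = $5,050 on this claim.

$5,050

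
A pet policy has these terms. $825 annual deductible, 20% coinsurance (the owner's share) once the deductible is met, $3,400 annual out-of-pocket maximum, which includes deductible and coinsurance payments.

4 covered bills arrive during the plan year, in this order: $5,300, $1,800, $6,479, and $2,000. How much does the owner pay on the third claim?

$1,295.80

Bill 1, $5,300: $825 to deductible, leaving $4,475; 20% of $4,475 = $895. Cost to owner: $1,720. OOP to date $1,720.
Bill 2, $1,800: deductible met; 20% of $1,800 = $360. Owner owes $360 (running OOP $2,080).
Bill 3, $6,479: deductible met; 20% of $6,479 = $1,295.80. Cost to owner: $1,295.80. OOP to date $3,375.80.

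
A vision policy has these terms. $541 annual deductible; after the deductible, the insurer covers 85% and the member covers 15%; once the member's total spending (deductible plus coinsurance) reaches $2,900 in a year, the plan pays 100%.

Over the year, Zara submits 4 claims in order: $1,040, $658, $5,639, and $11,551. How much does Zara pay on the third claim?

$845.85

#1 ($1,040): deductible takes $541, $499 remains; member's 15% is $74.85. Member pays $615.85; OOP now $615.85.
#2 ($658): 15% coinsurance on $658 = $98.70. Cost to member: $98.70. OOP to date $714.55.
#3 ($5,639): deductible already satisfied, so member's share is 15% × $5,639 = $845.85. Cost to member: $845.85. OOP to date $1,560.40.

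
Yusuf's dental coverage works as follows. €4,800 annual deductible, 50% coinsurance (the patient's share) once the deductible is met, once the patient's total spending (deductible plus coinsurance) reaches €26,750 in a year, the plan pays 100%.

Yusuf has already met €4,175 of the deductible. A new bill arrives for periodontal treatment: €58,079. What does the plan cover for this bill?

€35,504

€4,175 of the €4,800 deductible is already met, leaving €625.
After the €625 deductible portion, €58,079 − €625 = €57,454 is subject to coinsurance.
50% of €57,454 = €28,727 falls to the patient.
That puts the patient's cost at €625 + €28,727 = €29,352 before any cap.
Year-to-date out-of-pocket would reach €4,175 + €29,352 = €33,527, above the €26,750 maximum, so the patient pays only €26,750 − €4,175 = €22,575.
The plan picks up €58,079 − €22,575 = €35,504.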